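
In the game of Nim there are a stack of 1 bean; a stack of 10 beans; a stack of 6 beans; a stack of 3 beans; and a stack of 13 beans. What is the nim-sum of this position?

3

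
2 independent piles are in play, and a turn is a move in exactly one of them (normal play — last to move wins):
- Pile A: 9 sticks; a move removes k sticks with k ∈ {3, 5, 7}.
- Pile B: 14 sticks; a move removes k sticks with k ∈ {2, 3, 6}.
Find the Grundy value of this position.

3

Grundy values for pile A (subtraction set {3, 5, 7}):
g(0) = mex{} = 0
g(1) = mex{} = 0
g(2) = mex{} = 0
g(3) = mex{0} = 1
g(4) = mex{0} = 1
g(5) = mex{0} = 1
g(6) = mex{0,1} = 2
g(7) = mex{0,1} = 2
g(8) = mex{0,1} = 2
g(9) = mex{0,1,2} = 3
So g(9) = 3.
Build the Grundy sequence for pile B with g(k) = mex{g(k−s) : s ∈ {2, 3, 6}, s ≤ k}:
g(0) = mex{} = 0
g(1) = mex{} = 0
g(2) = mex{0} = 1
g(3) = mex{0} = 1
g(4) = mex{0,1} = 2
g(5) = mex{1} = 0
g(6) = mex{0,1,2} = 3
g(7) = mex{0,2} = 1
g(8) = mex{0,1,3} = 2
g(9) = mex{1,3} = 0
g(10) = mex{1,2} = 0
g(11) = mex{0,2} = 1
g(12) = mex{0,3} = 1
g(13) = mex{0,1} = 2
g(14) = mex{1,2} = 0
So g(14) = 0.
The value of a disjunctive sum is the nim-sum of the parts.
Combined value = 3 XOR 0 = 3.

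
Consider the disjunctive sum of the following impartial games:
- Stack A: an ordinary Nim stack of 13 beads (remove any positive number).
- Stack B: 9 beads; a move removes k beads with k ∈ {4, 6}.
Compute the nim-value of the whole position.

15

Stack A is a plain Nim stack of size 13, so its Grundy value is 13.
For stack B, compute g(0), g(1), … with moves {4, 6}:
g(0) = mex{} = 0
g(1) = mex{} = 0
g(2) = mex{} = 0
g(3) = mex{} = 0
g(4) = mex{0} = 1
g(5) = mex{0} = 1
g(6) = mex{0} = 1
g(7) = mex{0} = 1
g(8) = mex{0,1} = 2
g(9) = mex{0,1} = 2
So g(9) = 2.
By the Sprague-Grundy theorem, the Grundy value of a sum of independent games is the XOR of the component values.
Combined value = 13 ⊕ 2 = 15.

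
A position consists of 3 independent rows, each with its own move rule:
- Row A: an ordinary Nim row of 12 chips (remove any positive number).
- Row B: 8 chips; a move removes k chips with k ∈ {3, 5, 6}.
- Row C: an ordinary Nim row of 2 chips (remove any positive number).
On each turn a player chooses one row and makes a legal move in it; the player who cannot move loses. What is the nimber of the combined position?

Row A is a plain Nim row of size 12, so its Grundy value is 12.
Build the Grundy sequence for row B with g(k) = mex{g(k−s) : s ∈ {3, 5, 6}, s ≤ k}:
g(0) = mex{} = 0
g(1) = mex{} = 0
g(2) = mex{} = 0
g(3) = mex{0} = 1
g(4) = mex{0} = 1
g(5) = mex{0} = 1
g(6) = mex{0,1} = 2
g(7) = mex{0,1} = 2
g(8) = mex{0,1} = 2
So g(8) = 2.
Row C is a plain Nim row of size 2, so its Grundy value is 2.
The value of a disjunctive sum is the nim-sum of the parts.
Combined value = 12 ⊕ 2 ⊕ 2 = 12.

12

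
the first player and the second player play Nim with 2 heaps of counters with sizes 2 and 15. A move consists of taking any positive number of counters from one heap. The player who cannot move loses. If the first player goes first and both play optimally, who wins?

Compute the nim-sum pairwise:
2 ⊕ 15 = 13
The nim-sum is 13 ≠ 0, so this is an N-position: the player to move can win; the first player has a winning move.

the first player wins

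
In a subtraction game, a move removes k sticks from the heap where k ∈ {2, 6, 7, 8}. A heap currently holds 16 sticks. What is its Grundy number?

1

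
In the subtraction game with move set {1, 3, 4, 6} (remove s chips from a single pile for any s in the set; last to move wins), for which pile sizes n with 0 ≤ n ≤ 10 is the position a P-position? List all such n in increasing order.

Build the Grundy sequence with g(k) = mex{g(k−s) : s ∈ {1, 3, 4, 6}, s ≤ k}:
g(0) = mex{} = 0
g(1) = mex{0} = 1
g(2) = mex{1} = 0
g(3) = mex{0} = 1
g(4) = mex{0,1} = 2
g(5) = mex{0,1,2} = 3
g(6) = mex{0,1,3} = 2
g(7) = mex{1,2} = 0
g(8) = mex{0,2,3} = 1
g(9) = mex{1,2,3} = 0
g(10) = mex{0,2} = 1
The P-positions (g = 0) in 0..10 are 0, 2, 7, 9.

0, 2, 7, 9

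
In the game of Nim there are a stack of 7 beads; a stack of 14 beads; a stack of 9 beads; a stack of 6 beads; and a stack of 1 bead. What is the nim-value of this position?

7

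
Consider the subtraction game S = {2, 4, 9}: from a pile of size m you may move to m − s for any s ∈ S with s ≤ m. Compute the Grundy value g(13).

0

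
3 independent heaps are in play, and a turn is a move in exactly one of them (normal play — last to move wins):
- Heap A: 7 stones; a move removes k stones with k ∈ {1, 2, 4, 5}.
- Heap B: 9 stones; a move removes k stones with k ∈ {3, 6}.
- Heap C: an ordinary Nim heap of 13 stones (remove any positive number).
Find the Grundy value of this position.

Grundy values for heap A (subtraction set {1, 2, 4, 5}):
g(0) = mex{} = 0
g(1) = mex{0} = 1
g(2) = mex{0,1} = 2
g(3) = mex{1,2} = 0
g(4) = mex{0,2} = 1
g(5) = mex{0,1} = 2
g(6) = mex{1,2} = 0
g(7) = mex{0,2} = 1
So g(7) = 1.
For heap B, compute g(0), g(1), … with moves {3, 6}:
k:     0  1  2  3  4  5  6  7  8  9
g(k):  0  0  0  1  1  1  2  2  2  0
So g(9) = 0.
Heap C is a plain Nim heap of size 13, so its Grundy value is 13.
By the Sprague-Grundy theorem, the Grundy value of a sum of independent games is the XOR of the component values.
Combined value = 1 XOR 0 XOR 13 = 12.

12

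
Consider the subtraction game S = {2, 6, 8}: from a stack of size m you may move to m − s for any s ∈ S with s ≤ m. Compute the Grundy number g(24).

Compute g(0), g(1), … for moves {2, 6, 8}:
k:     0  1  2  3  4  5  6  7  8  9 10 11 12 13 14 15 16 17 18 19 20 21 22 23 24
g(k):  0  0  1  1  0  0  1  1  2  2  3  3  2  2  0  0  1  1  0  0  1  1  2  2  3
So g(24) = 3.

3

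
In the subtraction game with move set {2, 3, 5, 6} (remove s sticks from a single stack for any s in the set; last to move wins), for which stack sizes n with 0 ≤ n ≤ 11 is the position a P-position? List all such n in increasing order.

0, 1, 8, 9

Grundy values for subtraction set {2, 3, 5, 6}:
k:     0  1  2  3  4  5  6  7  8  9 10 11
g(k):  0  0  1  1  2  2  3  3  0  0  1  1
The P-positions (g = 0) in 0..11 are 0, 1, 8, 9.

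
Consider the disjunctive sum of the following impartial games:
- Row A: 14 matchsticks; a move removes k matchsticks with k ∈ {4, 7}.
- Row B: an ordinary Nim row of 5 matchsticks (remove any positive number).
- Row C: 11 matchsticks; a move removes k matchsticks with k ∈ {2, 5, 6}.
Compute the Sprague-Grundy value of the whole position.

For row A, compute g(0), g(1), … with moves {4, 7}:
g(0) = mex{} = 0
g(1) = mex{} = 0
g(2) = mex{} = 0
g(3) = mex{} = 0
g(4) = mex{0} = 1
g(5) = mex{0} = 1
g(6) = mex{0} = 1
g(7) = mex{0} = 1
g(8) = mex{0,1} = 2
g(9) = mex{0,1} = 2
g(10) = mex{0,1} = 2
g(11) = mex{1} = 0
g(12) = mex{1,2} = 0
g(13) = mex{1,2} = 0
g(14) = mex{1,2} = 0
So g(14) = 0.
Row B is a plain Nim row of size 5, so its Grundy value is 5.
For row C, compute g(0), g(1), … with moves {2, 5, 6}:
g(0) = mex{} = 0
g(1) = mex{} = 0
g(2) = mex{0} = 1
g(3) = mex{0} = 1
g(4) = mex{1} = 0
g(5) = mex{0,1} = 2
g(6) = mex{0} = 1
g(7) = mex{0,1,2} = 3
g(8) = mex{1} = 0
g(9) = mex{0,1,3} = 2
g(10) = mex{0,2} = 1
g(11) = mex{1,2} = 0
So g(11) = 0.
The value of a disjunctive sum is the nim-sum of the parts.
Combined value = 0 XOR 5 XOR 0 = 5.

5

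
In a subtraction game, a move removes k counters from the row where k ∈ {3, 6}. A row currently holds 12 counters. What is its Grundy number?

1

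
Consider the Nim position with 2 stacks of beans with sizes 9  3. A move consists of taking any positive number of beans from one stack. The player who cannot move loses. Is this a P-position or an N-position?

N-position

Compute the nim-sum pairwise:
9 XOR 3 = 10
The nim-sum is 10 ≠ 0, so this is an N-position: the player to move can win.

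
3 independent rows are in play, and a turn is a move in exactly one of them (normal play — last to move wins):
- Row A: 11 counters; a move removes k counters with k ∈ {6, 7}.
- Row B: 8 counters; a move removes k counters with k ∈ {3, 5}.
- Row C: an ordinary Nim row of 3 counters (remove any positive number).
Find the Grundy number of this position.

2

Grundy values for row A (subtraction set {6, 7}):
g(0) = mex{} = 0
g(1) = mex{} = 0
g(2) = mex{} = 0
g(3) = mex{} = 0
g(4) = mex{} = 0
g(5) = mex{} = 0
g(6) = mex{0} = 1
g(7) = mex{0} = 1
g(8) = mex{0} = 1
g(9) = mex{0} = 1
g(10) = mex{0} = 1
g(11) = mex{0} = 1
So g(11) = 1.
Build the Grundy sequence for row B with g(k) = mex{g(k−s) : s ∈ {3, 5}, s ≤ k}:
k:     0  1  2  3  4  5  6  7  8
g(k):  0  0  0  1  1  1  2  2  0
So g(8) = 0.
Row C is a plain Nim row of size 3, so its Grundy value is 3.
By the Sprague-Grundy theorem, the Grundy value of a sum of independent games is the XOR of the component values.
Combined value = 1 ⊕ 0 ⊕ 3 = 2.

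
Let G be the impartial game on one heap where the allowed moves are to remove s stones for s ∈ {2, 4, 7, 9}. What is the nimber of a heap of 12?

Build the Grundy sequence with g(k) = mex{g(k−s) : s ∈ {2, 4, 7, 9}, s ≤ k}:
k:     0  1  2  3  4  5  6  7  8  9 10 11 12
g(k):  0  0  1  1  2  2  0  3  1  4  2  0  0
So g(12) = 0.

0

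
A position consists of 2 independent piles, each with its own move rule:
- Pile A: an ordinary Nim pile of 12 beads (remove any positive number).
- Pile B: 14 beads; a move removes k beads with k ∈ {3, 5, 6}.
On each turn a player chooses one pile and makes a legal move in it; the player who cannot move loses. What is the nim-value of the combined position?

13

Pile A is a plain Nim pile of size 12, so its Grundy value is 12.
For pile B, compute g(0), g(1), … with moves {3, 5, 6}:
k:     0  1  2  3  4  5  6  7  8  9 10 11 12 13 14
g(k):  0  0  0  1  1  1  2  2  2  0  0  0  1  1  1
So g(14) = 1.
By the Sprague-Grundy theorem, the Grundy value of a sum of independent games is the XOR of the component values.
Combined value = 12 ⊕ 1 = 13.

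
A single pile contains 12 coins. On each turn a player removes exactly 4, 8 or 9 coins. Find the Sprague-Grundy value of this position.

3

Grundy values for subtraction set {4, 8, 9}:
g(0) = mex{} = 0
g(1) = mex{} = 0
g(2) = mex{} = 0
g(3) = mex{} = 0
g(4) = mex{0} = 1
g(5) = mex{0} = 1
g(6) = mex{0} = 1
g(7) = mex{0} = 1
g(8) = mex{0,1} = 2
g(9) = mex{0,1} = 2
g(10) = mex{0,1} = 2
g(11) = mex{0,1} = 2
g(12) = mex{0,1,2} = 3
So g(12) = 3.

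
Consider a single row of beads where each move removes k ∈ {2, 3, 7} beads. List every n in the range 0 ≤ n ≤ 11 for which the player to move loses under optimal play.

0, 1, 5, 6, 10, 11

Compute g(0), g(1), … for moves {2, 3, 7}:
k:     0  1  2  3  4  5  6  7  8  9 10 11
g(k):  0  0  1  1  2  0  0  1  1  2  0  0
The P-positions (g = 0) in 0..11 are 0, 1, 5, 6, 10, 11.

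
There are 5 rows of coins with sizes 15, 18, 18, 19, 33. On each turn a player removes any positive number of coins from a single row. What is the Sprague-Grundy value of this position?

Nim-sum: 15 XOR 18 XOR 18 XOR 19 XOR 33 = 61.

61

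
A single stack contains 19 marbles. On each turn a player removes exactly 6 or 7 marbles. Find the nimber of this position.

1

Grundy values for subtraction set {6, 7}:
k:     0  1  2  3  4  5  6  7  8  9 10 11 12 13 14 15 16 17 18 19
g(k):  0  0  0  0  0  0  1  1  1  1  1  1  2  0  0  0  0  0  0  1
So g(19) = 1.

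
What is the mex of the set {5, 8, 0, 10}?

0 is in the set but 1 is not, so the mex is 1.

1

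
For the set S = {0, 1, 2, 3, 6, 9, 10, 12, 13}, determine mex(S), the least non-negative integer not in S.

4

The values 0, 1, 2, 3 are all present; 4 is the first non-negative integer missing from the set.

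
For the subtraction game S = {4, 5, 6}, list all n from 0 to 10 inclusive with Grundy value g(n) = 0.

0, 1, 2, 3, 10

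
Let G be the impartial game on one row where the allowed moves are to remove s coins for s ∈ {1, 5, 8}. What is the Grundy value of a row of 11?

3

Compute g(0), g(1), … for moves {1, 5, 8}:
k:     0  1  2  3  4  5  6  7  8  9 10 11
g(k):  0  1  0  1  0  1  0  1  2  3  2  3
So g(11) = 3.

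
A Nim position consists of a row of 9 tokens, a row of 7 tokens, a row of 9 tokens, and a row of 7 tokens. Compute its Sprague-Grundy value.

Compute the nim-sum pairwise:
9 ⊕ 7 = 14
14 ⊕ 9 = 7
7 ⊕ 7 = 0

0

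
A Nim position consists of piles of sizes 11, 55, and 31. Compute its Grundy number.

Nim-sum: 11 XOR 55 XOR 31 = 35.

35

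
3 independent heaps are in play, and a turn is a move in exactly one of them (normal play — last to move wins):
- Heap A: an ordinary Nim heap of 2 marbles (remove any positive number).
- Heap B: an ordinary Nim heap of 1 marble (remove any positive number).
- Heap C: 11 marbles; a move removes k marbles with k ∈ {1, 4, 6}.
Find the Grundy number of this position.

2

Heap A is a plain Nim heap of size 2, so its Grundy value is 2.
Heap B is a plain Nim heap of size 1, so its Grundy value is 1.
For heap C, compute g(0), g(1), … with moves {1, 4, 6}:
g(0) = mex{} = 0
g(1) = mex{0} = 1
g(2) = mex{1} = 0
g(3) = mex{0} = 1
g(4) = mex{0,1} = 2
g(5) = mex{1,2} = 0
g(6) = mex{0} = 1
g(7) = mex{1} = 0
g(8) = mex{0,2} = 1
g(9) = mex{0,1} = 2
g(10) = mex{1,2} = 0
g(11) = mex{0} = 1
So g(11) = 1.
The value of a disjunctive sum is the nim-sum of the parts.
Combined value = 2 ⊕ 1 ⊕ 1 = 2.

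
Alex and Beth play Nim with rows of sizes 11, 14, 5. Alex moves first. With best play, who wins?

Beth wins

Compute the nim-sum pairwise:
11 XOR 14 = 5
5 XOR 5 = 0
The nim-sum is 0, so this is a P-position: the player to move is in a losing position under optimal play; Alex is about to move from it and so loses — Beth wins.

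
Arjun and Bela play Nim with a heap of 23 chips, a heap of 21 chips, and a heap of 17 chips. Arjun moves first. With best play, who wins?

Arjun wins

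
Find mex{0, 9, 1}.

2

The values 0, 1 are all present; 2 is the first non-negative integer missing from the set.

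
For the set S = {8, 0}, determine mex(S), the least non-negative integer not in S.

1

0 is in the set but 1 is not, so the mex is 1.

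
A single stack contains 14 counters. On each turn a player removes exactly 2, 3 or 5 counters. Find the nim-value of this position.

0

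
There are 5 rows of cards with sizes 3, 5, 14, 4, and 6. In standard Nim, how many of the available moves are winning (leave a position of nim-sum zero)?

Nim-sum: 3 XOR 5 XOR 14 XOR 4 XOR 6 = 10.
The overall nim-sum is X = 10. A row of size p has a winning move iff p XOR X < p (reduce it to p XOR X).
  3: 3 XOR 10 = 9 ≥ 3 — no move.
  5: 5 XOR 10 = 15 ≥ 5 — no move.
  14: 14 XOR 10 = 4 < 14 — winning move (to 4).
  4: 4 XOR 10 = 14 ≥ 4 — no move.
  6: 6 XOR 10 = 12 ≥ 6 — no move.
That gives 1 winning move.

1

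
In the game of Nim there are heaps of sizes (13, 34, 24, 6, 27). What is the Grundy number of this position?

42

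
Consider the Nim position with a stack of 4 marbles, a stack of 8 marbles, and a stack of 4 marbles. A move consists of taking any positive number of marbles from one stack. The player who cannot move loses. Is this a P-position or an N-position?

N-position

Nim-sum: 4 ⊕ 8 ⊕ 4 = 8.
The nim-sum is 8 ≠ 0, so this is an N-position: the player to move can win.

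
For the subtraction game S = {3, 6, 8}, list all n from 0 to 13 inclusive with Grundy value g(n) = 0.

0, 1, 2, 11, 12, 13

Build the Grundy sequence with g(k) = mex{g(k−s) : s ∈ {3, 6, 8}, s ≤ k}:
g(0) = mex{} = 0
g(1) = mex{} = 0
g(2) = mex{} = 0
g(3) = mex{0} = 1
g(4) = mex{0} = 1
g(5) = mex{0} = 1
g(6) = mex{0,1} = 2
g(7) = mex{0,1} = 2
g(8) = mex{0,1} = 2
g(9) = mex{0,1,2} = 3
g(10) = mex{0,1,2} = 3
g(11) = mex{1,2} = 0
g(12) = mex{1,2,3} = 0
g(13) = mex{1,2,3} = 0
The P-positions (g = 0) in 0..13 are 0, 1, 2, 11, 12, 13.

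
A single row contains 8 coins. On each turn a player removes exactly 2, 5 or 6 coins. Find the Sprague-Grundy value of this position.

0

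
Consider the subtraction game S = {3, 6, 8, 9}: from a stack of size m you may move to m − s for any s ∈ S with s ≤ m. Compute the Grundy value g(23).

Grundy values for subtraction set {3, 6, 8, 9}:
k:     0  1  2  3  4  5  6  7  8  9 10 11 12 13 14 15 16 17 18 19 20 21 22 23
g(k):  0  0  0  1  1  1  2  2  2  3  3  3  0  0  0  1  1  1  2  2  2  3  3  3
So g(23) = 3.

3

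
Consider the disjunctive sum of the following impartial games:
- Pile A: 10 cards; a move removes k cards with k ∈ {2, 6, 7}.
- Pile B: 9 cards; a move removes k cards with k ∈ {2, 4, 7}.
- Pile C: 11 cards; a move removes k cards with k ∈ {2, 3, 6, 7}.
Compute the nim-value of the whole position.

2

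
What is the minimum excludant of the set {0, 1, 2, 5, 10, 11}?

3

The values 0, 1, 2 are all present; 3 is the first non-negative integer missing from the set.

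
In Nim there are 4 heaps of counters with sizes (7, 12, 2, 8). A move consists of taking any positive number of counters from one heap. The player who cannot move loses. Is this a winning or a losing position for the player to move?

Winning position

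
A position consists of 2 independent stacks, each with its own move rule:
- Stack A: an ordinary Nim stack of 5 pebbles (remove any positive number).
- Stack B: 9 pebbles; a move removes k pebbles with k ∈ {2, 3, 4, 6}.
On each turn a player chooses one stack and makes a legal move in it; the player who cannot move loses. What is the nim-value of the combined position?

Stack A is a plain Nim stack of size 5, so its Grundy value is 5.
Grundy values for stack B (subtraction set {2, 3, 4, 6}):
k:     0  1  2  3  4  5  6  7  8  9
g(k):  0  0  1  1  2  2  3  3  0  0
So g(9) = 0.
The value of a disjunctive sum is the nim-sum of the parts.
Combined value = 5 ⊕ 0 = 5.

5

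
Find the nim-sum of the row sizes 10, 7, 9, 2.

6

Write each in binary and XOR column by column:
  1010  (10)
  0111  (7)
  1001  (9)
  0010  (2)
  ----
  0110  (6)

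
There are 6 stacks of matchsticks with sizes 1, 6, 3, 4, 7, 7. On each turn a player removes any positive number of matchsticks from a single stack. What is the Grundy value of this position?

Write each in binary and XOR column by column:
  001  (1)
  110  (6)
  011  (3)
  100  (4)
  111  (7)
  111  (7)
  ---
  000  (0)

0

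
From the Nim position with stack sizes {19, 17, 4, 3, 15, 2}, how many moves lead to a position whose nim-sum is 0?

Compute the nim-sum pairwise:
19 XOR 17 = 2
2 XOR 4 = 6
6 XOR 3 = 5
5 XOR 15 = 10
10 XOR 2 = 8
The overall nim-sum is X = 8. A stack of size p has a winning move iff p XOR X < p (reduce it to p XOR X).
  19: 19 XOR 8 = 27 ≥ 19 — no move.
  17: 17 XOR 8 = 25 ≥ 17 — no move.
  4: 4 XOR 8 = 12 ≥ 4 — no move.
  3: 3 XOR 8 = 11 ≥ 3 — no move.
  15: 15 XOR 8 = 7 < 15 — winning move (to 7).
  2: 2 XOR 8 = 10 ≥ 2 — no move.
That gives 1 winning move.

1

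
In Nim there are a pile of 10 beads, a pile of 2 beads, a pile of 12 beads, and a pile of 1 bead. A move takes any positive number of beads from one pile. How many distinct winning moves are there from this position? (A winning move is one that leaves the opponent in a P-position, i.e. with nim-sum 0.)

1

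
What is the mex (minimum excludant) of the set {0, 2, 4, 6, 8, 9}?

1

0 is in the set but 1 is not, so the mex is 1.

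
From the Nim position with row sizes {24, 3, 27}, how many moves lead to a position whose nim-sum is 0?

Bitwise XOR of the heap sizes:
  11000  (24)
  00011  (3)
  11011  (27)
  -----
  00000  (0)
The nim-sum is already 0, so every move leaves a nonzero nim-sum — there are no winning moves.

0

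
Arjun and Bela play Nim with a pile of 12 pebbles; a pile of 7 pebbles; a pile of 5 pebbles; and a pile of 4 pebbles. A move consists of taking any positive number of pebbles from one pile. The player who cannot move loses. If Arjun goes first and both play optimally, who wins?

Nim-sum: 12 XOR 7 XOR 5 XOR 4 = 10.
The nim-sum is 10 ≠ 0, so this is an N-position: the player to move can win; Arjun has a winning move.

Arjun wins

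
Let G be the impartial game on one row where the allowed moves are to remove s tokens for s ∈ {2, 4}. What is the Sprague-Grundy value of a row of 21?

1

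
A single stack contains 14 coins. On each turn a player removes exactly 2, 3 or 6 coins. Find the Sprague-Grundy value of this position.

0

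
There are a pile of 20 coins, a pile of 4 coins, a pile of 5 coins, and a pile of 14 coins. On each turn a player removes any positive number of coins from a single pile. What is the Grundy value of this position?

27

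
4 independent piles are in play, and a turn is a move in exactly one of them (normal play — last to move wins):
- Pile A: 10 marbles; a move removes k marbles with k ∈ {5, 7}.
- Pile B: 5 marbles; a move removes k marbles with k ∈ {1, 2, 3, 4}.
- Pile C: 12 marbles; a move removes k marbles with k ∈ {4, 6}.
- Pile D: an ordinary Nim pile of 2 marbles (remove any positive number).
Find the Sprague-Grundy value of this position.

For pile A, compute g(0), g(1), … with moves {5, 7}:
k:     0  1  2  3  4  5  6  7  8  9 10
g(k):  0  0  0  0  0  1  1  1  1  1  2
So g(10) = 2.
Grundy values for pile B (subtraction set {1, 2, 3, 4}):
g(0) = mex{} = 0
g(1) = mex{0} = 1
g(2) = mex{0,1} = 2
g(3) = mex{0,1,2} = 3
g(4) = mex{0,1,2,3} = 4
g(5) = mex{1,2,3,4} = 0
So g(5) = 0.
For pile C, compute g(0), g(1), … with moves {4, 6}:
g(0) = mex{} = 0
g(1) = mex{} = 0
g(2) = mex{} = 0
g(3) = mex{} = 0
g(4) = mex{0} = 1
g(5) = mex{0} = 1
g(6) = mex{0} = 1
g(7) = mex{0} = 1
g(8) = mex{0,1} = 2
g(9) = mex{0,1} = 2
g(10) = mex{1} = 0
g(11) = mex{1} = 0
g(12) = mex{1,2} = 0
So g(12) = 0.
Pile D is a plain Nim pile of size 2, so its Grundy value is 2.
The value of a disjunctive sum is the nim-sum of the parts.
Combined value = 2 XOR 0 XOR 0 XOR 2 = 0.

0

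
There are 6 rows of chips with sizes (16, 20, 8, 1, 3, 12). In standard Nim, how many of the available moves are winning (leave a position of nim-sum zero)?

1

In binary:
  10000  (16)
  10100  (20)
  01000  (8)
  00001  (1)
  00011  (3)
  01100  (12)
  -----
  00010  (2)
The overall nim-sum is X = 2. A row of size p has a winning move iff p XOR X < p (reduce it to p XOR X).
  16: 16 XOR 2 = 18 ≥ 16 — no move.
  20: 20 XOR 2 = 22 ≥ 20 — no move.
  8: 8 XOR 2 = 10 ≥ 8 — no move.
  1: 1 XOR 2 = 3 ≥ 1 — no move.
  3: 3 XOR 2 = 1 < 3 — winning move (to 1).
  12: 12 XOR 2 = 14 ≥ 12 — no move.
That gives 1 winning move.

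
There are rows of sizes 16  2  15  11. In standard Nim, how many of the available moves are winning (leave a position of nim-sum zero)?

1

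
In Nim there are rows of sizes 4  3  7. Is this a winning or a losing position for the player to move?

Losing position

In binary:
  100  (4)
  011  (3)
  111  (7)
  ---
  000  (0)
The nim-sum is 0, so this is a P-position: the player to move is in a losing position under optimal play.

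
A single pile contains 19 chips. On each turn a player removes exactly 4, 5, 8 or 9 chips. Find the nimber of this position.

Compute g(0), g(1), … for moves {4, 5, 8, 9}:
k:     0  1  2  3  4  5  6  7  8  9 10 11 12 13 14 15 16 17 18 19
g(k):  0  0  0  0  1  1  1  1  2  2  2  2  3  0  0  0  0  1  1  1
So g(19) = 1.

1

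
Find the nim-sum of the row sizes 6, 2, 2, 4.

Nim-sum: 6 XOR 2 XOR 2 XOR 4 = 2.

2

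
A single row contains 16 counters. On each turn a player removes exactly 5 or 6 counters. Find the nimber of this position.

1

Compute g(0), g(1), … for moves {5, 6}:
k:     0  1  2  3  4  5  6  7  8  9 10 11 12 13 14 15 16
g(k):  0  0  0  0  0  1  1  1  1  1  2  0  0  0  0  0  1
So g(16) = 1.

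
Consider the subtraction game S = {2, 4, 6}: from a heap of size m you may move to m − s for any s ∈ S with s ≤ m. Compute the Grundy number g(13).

2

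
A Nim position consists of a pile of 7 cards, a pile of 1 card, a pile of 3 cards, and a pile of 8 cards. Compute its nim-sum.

13

Compute the nim-sum pairwise:
7 XOR 1 = 6
6 XOR 3 = 5
5 XOR 8 = 13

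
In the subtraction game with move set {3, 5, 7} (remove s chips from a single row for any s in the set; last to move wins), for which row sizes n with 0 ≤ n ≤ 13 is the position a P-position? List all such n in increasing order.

0, 1, 2, 10, 11, 12

Build the Grundy sequence with g(k) = mex{g(k−s) : s ∈ {3, 5, 7}, s ≤ k}:
g(0) = mex{} = 0
g(1) = mex{} = 0
g(2) = mex{} = 0
g(3) = mex{0} = 1
g(4) = mex{0} = 1
g(5) = mex{0} = 1
g(6) = mex{0,1} = 2
g(7) = mex{0,1} = 2
g(8) = mex{0,1} = 2
g(9) = mex{0,1,2} = 3
g(10) = mex{1,2} = 0
g(11) = mex{1,2} = 0
g(12) = mex{1,2,3} = 0
g(13) = mex{0,2} = 1
The P-positions (g = 0) in 0..13 are 0, 1, 2, 10, 11, 12.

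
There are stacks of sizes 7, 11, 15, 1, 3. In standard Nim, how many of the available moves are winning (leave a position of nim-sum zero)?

Nim-sum: 7 ⊕ 11 ⊕ 15 ⊕ 1 ⊕ 3 = 1.
The overall nim-sum is X = 1. A stack of size p has a winning move iff p XOR X < p (reduce it to p XOR X).
  7: 7 XOR 1 = 6 < 7 — winning move (to 6).
  11: 11 XOR 1 = 10 < 11 — winning move (to 10).
  15: 15 XOR 1 = 14 < 15 — winning move (to 14).
  1: 1 XOR 1 = 0 < 1 — winning move (to 0).
  3: 3 XOR 1 = 2 < 3 — winning move (to 2).
That gives 5 winning moves.

5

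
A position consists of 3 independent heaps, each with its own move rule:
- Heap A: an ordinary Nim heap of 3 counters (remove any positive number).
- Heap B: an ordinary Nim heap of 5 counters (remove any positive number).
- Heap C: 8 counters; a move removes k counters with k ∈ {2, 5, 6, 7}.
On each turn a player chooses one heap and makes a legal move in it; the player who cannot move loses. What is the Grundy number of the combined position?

Heap A is a plain Nim heap of size 3, so its Grundy value is 3.
Heap B is a plain Nim heap of size 5, so its Grundy value is 5.
Grundy values for heap C (subtraction set {2, 5, 6, 7}):
g(0) = mex{} = 0
g(1) = mex{} = 0
g(2) = mex{0} = 1
g(3) = mex{0} = 1
g(4) = mex{1} = 0
g(5) = mex{0,1} = 2
g(6) = mex{0} = 1
g(7) = mex{0,1,2} = 3
g(8) = mex{0,1} = 2
So g(8) = 2.
By the Sprague-Grundy theorem, the Grundy value of a sum of independent games is the XOR of the component values.
Combined value = 3 XOR 5 XOR 2 = 4.

4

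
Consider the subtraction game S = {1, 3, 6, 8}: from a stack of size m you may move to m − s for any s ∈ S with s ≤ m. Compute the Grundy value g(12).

Grundy values for subtraction set {1, 3, 6, 8}:
g(0) = mex{} = 0
g(1) = mex{0} = 1
g(2) = mex{1} = 0
g(3) = mex{0} = 1
g(4) = mex{1} = 0
g(5) = mex{0} = 1
g(6) = mex{0,1} = 2
g(7) = mex{0,1,2} = 3
g(8) = mex{0,1,3} = 2
g(9) = mex{1,2} = 0
g(10) = mex{0,3} = 1
g(11) = mex{1,2} = 0
g(12) = mex{0,2} = 1
So g(12) = 1.

1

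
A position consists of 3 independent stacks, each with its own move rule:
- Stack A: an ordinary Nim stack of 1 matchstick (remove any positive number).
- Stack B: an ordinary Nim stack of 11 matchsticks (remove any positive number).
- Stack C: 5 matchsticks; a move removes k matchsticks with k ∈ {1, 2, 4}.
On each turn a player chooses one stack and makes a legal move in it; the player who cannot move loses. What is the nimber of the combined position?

Stack A is a plain Nim stack of size 1, so its Grundy value is 1.
Stack B is a plain Nim stack of size 11, so its Grundy value is 11.
For stack C, compute g(0), g(1), … with moves {1, 2, 4}:
k:     0  1  2  3  4  5
g(k):  0  1  2  0  1  2
So g(5) = 2.
By the Sprague-Grundy theorem, the Grundy value of a sum of independent games is the XOR of the component values.
Combined value = 1 ⊕ 11 ⊕ 2 = 8.

8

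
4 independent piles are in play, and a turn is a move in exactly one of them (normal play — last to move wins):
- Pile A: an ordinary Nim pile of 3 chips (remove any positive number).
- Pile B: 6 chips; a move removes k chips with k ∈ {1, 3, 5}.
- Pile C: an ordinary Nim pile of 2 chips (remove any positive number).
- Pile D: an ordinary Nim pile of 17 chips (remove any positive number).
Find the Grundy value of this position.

16

Pile A is a plain Nim pile of size 3, so its Grundy value is 3.
For pile B, compute g(0), g(1), … with moves {1, 3, 5}:
g(0) = mex{} = 0
g(1) = mex{0} = 1
g(2) = mex{1} = 0
g(3) = mex{0} = 1
g(4) = mex{1} = 0
g(5) = mex{0} = 1
g(6) = mex{1} = 0
So g(6) = 0.
Pile C is a plain Nim pile of size 2, so its Grundy value is 2.
Pile D is a plain Nim pile of size 17, so its Grundy value is 17.
By the Sprague-Grundy theorem, the Grundy value of a sum of independent games is the XOR of the component values.
Combined value = 3 XOR 0 XOR 2 XOR 17 = 16.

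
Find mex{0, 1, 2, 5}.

The values 0, 1, 2 are all present; 3 is the first non-negative integer missing from the set.

3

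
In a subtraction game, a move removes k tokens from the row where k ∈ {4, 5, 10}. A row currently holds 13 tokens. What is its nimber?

1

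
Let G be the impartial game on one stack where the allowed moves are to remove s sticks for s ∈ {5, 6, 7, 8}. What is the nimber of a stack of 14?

0

Grundy values for subtraction set {5, 6, 7, 8}:
k:     0  1  2  3  4  5  6  7  8  9 10 11 12 13 14
g(k):  0  0  0  0  0  1  1  1  1  1  2  2  2  0  0
So g(14) = 0.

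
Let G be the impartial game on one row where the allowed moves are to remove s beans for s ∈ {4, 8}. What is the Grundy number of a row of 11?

Grundy values for subtraction set {4, 8}:
g(0) = mex{} = 0
g(1) = mex{} = 0
g(2) = mex{} = 0
g(3) = mex{} = 0
g(4) = mex{0} = 1
g(5) = mex{0} = 1
g(6) = mex{0} = 1
g(7) = mex{0} = 1
g(8) = mex{0,1} = 2
g(9) = mex{0,1} = 2
g(10) = mex{0,1} = 2
g(11) = mex{0,1} = 2
So g(11) = 2.

2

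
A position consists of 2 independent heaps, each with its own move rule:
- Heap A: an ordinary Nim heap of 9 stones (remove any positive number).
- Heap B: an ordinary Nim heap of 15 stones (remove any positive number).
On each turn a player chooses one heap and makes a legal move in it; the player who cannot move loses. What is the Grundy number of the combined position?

6

Heap A is a plain Nim heap of size 9, so its Grundy value is 9.
Heap B is a plain Nim heap of size 15, so its Grundy value is 15.
The value of a disjunctive sum is the nim-sum of the parts.
Combined value = 9 XOR 15 = 6.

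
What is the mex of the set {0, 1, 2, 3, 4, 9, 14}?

The values 0, 1, 2, 3, 4 are all present; 5 is the first non-negative integer missing from the set.

5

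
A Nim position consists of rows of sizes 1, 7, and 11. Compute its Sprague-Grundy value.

Nim-sum: 1 ⊕ 7 ⊕ 11 = 13.

13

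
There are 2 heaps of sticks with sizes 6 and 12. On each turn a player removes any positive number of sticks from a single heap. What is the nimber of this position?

10

Bitwise XOR of the heap sizes:
  0110  (6)
  1100  (12)
  ----
  1010  (10)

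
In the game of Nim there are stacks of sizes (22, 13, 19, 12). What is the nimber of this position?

Compute the nim-sum pairwise:
22 XOR 13 = 27
27 XOR 19 = 8
8 XOR 12 = 4

4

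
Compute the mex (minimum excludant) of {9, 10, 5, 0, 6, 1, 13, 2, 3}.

4

The values 0, 1, 2, 3 are all present; 4 is the first non-negative integer missing from the set.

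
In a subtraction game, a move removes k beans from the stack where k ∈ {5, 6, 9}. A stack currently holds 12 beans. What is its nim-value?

Compute g(0), g(1), … for moves {5, 6, 9}:
g(0) = mex{} = 0
g(1) = mex{} = 0
g(2) = mex{} = 0
g(3) = mex{} = 0
g(4) = mex{} = 0
g(5) = mex{0} = 1
g(6) = mex{0} = 1
g(7) = mex{0} = 1
g(8) = mex{0} = 1
g(9) = mex{0} = 1
g(10) = mex{0,1} = 2
g(11) = mex{0,1} = 2
g(12) = mex{0,1} = 2
So g(12) = 2.

2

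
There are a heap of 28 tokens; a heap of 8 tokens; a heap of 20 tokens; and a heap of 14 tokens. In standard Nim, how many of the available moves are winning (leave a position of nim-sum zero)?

3

Compute the nim-sum pairwise:
28 ⊕ 8 = 20
20 ⊕ 20 = 0
0 ⊕ 14 = 14
The overall nim-sum is X = 14. A heap of size p has a winning move iff p XOR X < p (reduce it to p XOR X).
  28: 28 XOR 14 = 18 < 28 — winning move (to 18).
  8: 8 XOR 14 = 6 < 8 — winning move (to 6).
  20: 20 XOR 14 = 26 ≥ 20 — no move.
  14: 14 XOR 14 = 0 < 14 — winning move (to 0).
That gives 3 winning moves.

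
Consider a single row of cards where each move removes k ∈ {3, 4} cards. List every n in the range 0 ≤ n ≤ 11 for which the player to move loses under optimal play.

Compute g(0), g(1), … for moves {3, 4}:
g(0) = mex{} = 0
g(1) = mex{} = 0
g(2) = mex{} = 0
g(3) = mex{0} = 1
g(4) = mex{0} = 1
g(5) = mex{0} = 1
g(6) = mex{0,1} = 2
g(7) = mex{1} = 0
g(8) = mex{1} = 0
g(9) = mex{1,2} = 0
g(10) = mex{0,2} = 1
g(11) = mex{0} = 1
The P-positions (g = 0) in 0..11 are 0, 1, 2, 7, 8, 9.

0, 1, 2, 7, 8, 9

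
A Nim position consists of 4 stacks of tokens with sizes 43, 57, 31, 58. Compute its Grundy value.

Nim-sum: 43 XOR 57 XOR 31 XOR 58 = 55.

55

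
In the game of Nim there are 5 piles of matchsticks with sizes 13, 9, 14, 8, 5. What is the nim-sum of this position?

7

Compute the nim-sum pairwise:
13 ^ 9 = 4
4 ^ 14 = 10
10 ^ 8 = 2
2 ^ 5 = 7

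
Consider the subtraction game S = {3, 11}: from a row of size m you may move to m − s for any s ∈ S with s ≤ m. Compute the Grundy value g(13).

Compute g(0), g(1), … for moves {3, 11}:
k:     0  1  2  3  4  5  6  7  8  9 10 11 12 13
g(k):  0  0  0  1  1  1  0  0  0  1  1  1  2  2
So g(13) = 2.

2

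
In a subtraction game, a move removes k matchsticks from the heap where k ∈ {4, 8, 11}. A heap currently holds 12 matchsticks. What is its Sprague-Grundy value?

Grundy values for subtraction set {4, 8, 11}:
g(0) = mex{} = 0
g(1) = mex{} = 0
g(2) = mex{} = 0
g(3) = mex{} = 0
g(4) = mex{0} = 1
g(5) = mex{0} = 1
g(6) = mex{0} = 1
g(7) = mex{0} = 1
g(8) = mex{0,1} = 2
g(9) = mex{0,1} = 2
g(10) = mex{0,1} = 2
g(11) = mex{0,1} = 2
g(12) = mex{0,1,2} = 3
So g(12) = 3.

3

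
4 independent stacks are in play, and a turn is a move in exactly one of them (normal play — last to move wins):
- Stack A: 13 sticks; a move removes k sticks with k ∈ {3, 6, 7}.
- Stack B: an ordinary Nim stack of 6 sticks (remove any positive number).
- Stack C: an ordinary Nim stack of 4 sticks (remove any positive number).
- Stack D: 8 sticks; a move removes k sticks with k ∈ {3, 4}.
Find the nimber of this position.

3

Build the Grundy sequence for stack A with g(k) = mex{g(k−s) : s ∈ {3, 6, 7}, s ≤ k}:
g(0) = mex{} = 0
g(1) = mex{} = 0
g(2) = mex{} = 0
g(3) = mex{0} = 1
g(4) = mex{0} = 1
g(5) = mex{0} = 1
g(6) = mex{0,1} = 2
g(7) = mex{0,1} = 2
g(8) = mex{0,1} = 2
g(9) = mex{0,1,2} = 3
g(10) = mex{1,2} = 0
g(11) = mex{1,2} = 0
g(12) = mex{1,2,3} = 0
g(13) = mex{0,2} = 1
So g(13) = 1.
Stack B is a plain Nim stack of size 6, so its Grundy value is 6.
Stack C is a plain Nim stack of size 4, so its Grundy value is 4.
Grundy values for stack D (subtraction set {3, 4}):
g(0) = mex{} = 0
g(1) = mex{} = 0
g(2) = mex{} = 0
g(3) = mex{0} = 1
g(4) = mex{0} = 1
g(5) = mex{0} = 1
g(6) = mex{0,1} = 2
g(7) = mex{1} = 0
g(8) = mex{1} = 0
So g(8) = 0.
By the Sprague-Grundy theorem, the Grundy value of a sum of independent games is the XOR of the component values.
Combined value = 1 ⊕ 6 ⊕ 4 ⊕ 0 = 3.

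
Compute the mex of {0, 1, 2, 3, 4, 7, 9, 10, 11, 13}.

The values 0, 1, 2, 3, 4 are all present; 5 is the first non-negative integer missing from the set.

5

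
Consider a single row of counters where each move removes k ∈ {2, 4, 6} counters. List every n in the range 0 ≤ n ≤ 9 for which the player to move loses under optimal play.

0, 1, 8, 9

Build the Grundy sequence with g(k) = mex{g(k−s) : s ∈ {2, 4, 6}, s ≤ k}:
k:     0  1  2  3  4  5  6  7  8  9
g(k):  0  0  1  1  2  2  3  3  0  0
The P-positions (g = 0) in 0..9 are 0, 1, 8, 9.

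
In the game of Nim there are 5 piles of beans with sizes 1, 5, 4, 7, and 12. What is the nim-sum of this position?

11

Compute the nim-sum pairwise:
1 ⊕ 5 = 4
4 ⊕ 4 = 0
0 ⊕ 7 = 7
7 ⊕ 12 = 11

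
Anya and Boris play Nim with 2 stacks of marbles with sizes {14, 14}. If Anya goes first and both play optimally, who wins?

Boris wins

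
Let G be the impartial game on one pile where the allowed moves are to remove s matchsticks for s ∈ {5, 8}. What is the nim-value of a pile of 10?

Build the Grundy sequence with g(k) = mex{g(k−s) : s ∈ {5, 8}, s ≤ k}:
k:     0  1  2  3  4  5  6  7  8  9 10
g(k):  0  0  0  0  0  1  1  1  1  1  2
So g(10) = 2.

2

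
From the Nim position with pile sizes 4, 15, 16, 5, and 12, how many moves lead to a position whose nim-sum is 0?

In binary:
  00100  (4)
  01111  (15)
  10000  (16)
  00101  (5)
  01100  (12)
  -----
  10010  (18)
The overall nim-sum is X = 18. A pile of size p has a winning move iff p XOR X < p (reduce it to p XOR X).
  4: 4 XOR 18 = 22 ≥ 4 — no move.
  15: 15 XOR 18 = 29 ≥ 15 — no move.
  16: 16 XOR 18 = 2 < 16 — winning move (to 2).
  5: 5 XOR 18 = 23 ≥ 5 — no move.
  12: 12 XOR 18 = 30 ≥ 12 — no move.
That gives 1 winning move.

1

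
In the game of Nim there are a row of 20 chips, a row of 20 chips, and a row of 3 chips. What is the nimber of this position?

In binary:
  10100  (20)
  10100  (20)
  00011  (3)
  -----
  00011  (3)

3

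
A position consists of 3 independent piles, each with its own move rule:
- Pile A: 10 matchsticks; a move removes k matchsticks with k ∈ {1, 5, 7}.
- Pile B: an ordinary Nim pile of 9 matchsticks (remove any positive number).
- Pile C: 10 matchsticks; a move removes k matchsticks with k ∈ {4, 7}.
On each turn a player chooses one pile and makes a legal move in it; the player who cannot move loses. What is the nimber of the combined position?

11

Build the Grundy sequence for pile A with g(k) = mex{g(k−s) : s ∈ {1, 5, 7}, s ≤ k}:
k:     0  1  2  3  4  5  6  7  8  9 10
g(k):  0  1  0  1  0  1  0  1  0  1  0
So g(10) = 0.
Pile B is a plain Nim pile of size 9, so its Grundy value is 9.
Build the Grundy sequence for pile C with g(k) = mex{g(k−s) : s ∈ {4, 7}, s ≤ k}:
k:     0  1  2  3  4  5  6  7  8  9 10
g(k):  0  0  0  0  1  1  1  1  2  2  2
So g(10) = 2.
The value of a disjunctive sum is the nim-sum of the parts.
Combined value = 0 ⊕ 9 ⊕ 2 = 11.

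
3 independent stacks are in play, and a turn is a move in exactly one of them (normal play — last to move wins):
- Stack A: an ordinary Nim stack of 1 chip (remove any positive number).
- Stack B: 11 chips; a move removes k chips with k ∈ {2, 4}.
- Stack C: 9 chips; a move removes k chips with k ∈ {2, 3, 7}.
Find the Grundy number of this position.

Stack A is a plain Nim stack of size 1, so its Grundy value is 1.
Build the Grundy sequence for stack B with g(k) = mex{g(k−s) : s ∈ {2, 4}, s ≤ k}:
k:     0  1  2  3  4  5  6  7  8  9 10 11
g(k):  0  0  1  1  2  2  0  0  1  1  2  2
So g(11) = 2.
For stack C, compute g(0), g(1), … with moves {2, 3, 7}:
k:     0  1  2  3  4  5  6  7  8  9
g(k):  0  0  1  1  2  0  0  1  1  2
So g(9) = 2.
By the Sprague-Grundy theorem, the Grundy value of a sum of independent games is the XOR of the component values.
Combined value = 1 XOR 2 XOR 2 = 1.

1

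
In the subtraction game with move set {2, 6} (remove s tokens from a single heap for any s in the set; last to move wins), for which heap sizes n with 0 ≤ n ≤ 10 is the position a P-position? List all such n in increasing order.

0, 1, 4, 5, 8, 9

Compute g(0), g(1), … for moves {2, 6}:
g(0) = mex{} = 0
g(1) = mex{} = 0
g(2) = mex{0} = 1
g(3) = mex{0} = 1
g(4) = mex{1} = 0
g(5) = mex{1} = 0
g(6) = mex{0} = 1
g(7) = mex{0} = 1
g(8) = mex{1} = 0
g(9) = mex{1} = 0
g(10) = mex{0} = 1
The P-positions (g = 0) in 0..10 are 0, 1, 4, 5, 8, 9.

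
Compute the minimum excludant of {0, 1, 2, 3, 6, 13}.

The values 0, 1, 2, 3 are all present; 4 is the first non-negative integer missing from the set.

4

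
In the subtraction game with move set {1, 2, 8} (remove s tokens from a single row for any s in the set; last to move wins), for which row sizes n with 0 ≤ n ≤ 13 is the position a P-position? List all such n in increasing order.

0, 3, 6, 9, 12

Build the Grundy sequence with g(k) = mex{g(k−s) : s ∈ {1, 2, 8}, s ≤ k}:
k:     0  1  2  3  4  5  6  7  8  9 10 11 12 13
g(k):  0  1  2  0  1  2  0  1  2  0  1  2  0  1
The P-positions (g = 0) in 0..13 are 0, 3, 6, 9, 12.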